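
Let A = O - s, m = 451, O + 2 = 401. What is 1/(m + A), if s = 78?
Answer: 1/772 ≈ 0.0012953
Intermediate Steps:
O = 399 (O = -2 + 401 = 399)
A = 321 (A = 399 - 1*78 = 399 - 78 = 321)
1/(m + A) = 1/(451 + 321) = 1/772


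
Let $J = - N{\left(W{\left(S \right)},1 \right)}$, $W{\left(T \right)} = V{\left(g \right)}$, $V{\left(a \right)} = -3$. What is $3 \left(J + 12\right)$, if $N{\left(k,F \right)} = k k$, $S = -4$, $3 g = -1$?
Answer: $9$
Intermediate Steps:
$g = - \frac{1}{3}$ ($g = \frac{1}{3} \left(-1\right) = - \frac{1}{3} \approx -0.33333$)
$W{\left(T \right)} = -3$
$N{\left(k,F \right)} = k^{2}$
$J = -9$ ($J = - \left(-3\right)^{2} = \left(-1\right) 9 = -9$)
$3 \left(J + 12\right) = 3 \left(-9 + 12\right) = 3 \cdot 3 = 9$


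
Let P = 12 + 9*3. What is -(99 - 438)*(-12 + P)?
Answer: 9153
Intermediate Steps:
P = 39 (P = 12 + 27 = 39)
-(99 - 438)*(-12 + P) = -(99 - 438)*(-12 + 39) = -(-339)*27 = -1*(-9153) = 9153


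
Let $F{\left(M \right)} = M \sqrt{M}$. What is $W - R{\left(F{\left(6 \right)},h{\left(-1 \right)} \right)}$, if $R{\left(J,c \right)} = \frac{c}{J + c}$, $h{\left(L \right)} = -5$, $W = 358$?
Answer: $\frac{68403}{191} + \frac{30 \sqrt{6}}{191} \approx 358.52$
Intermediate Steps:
$F{\left(M \right)} = M^{\frac{3}{2}}$
$W - R{\left(F{\left(6 \right)},h{\left(-1 \right)} \right)} = 358 - - \frac{5}{6^{\frac{3}{2}} - 5} = 358 - - \frac{5}{6 \sqrt{6} - 5} = 358 - - \frac{5}{-5 + 6 \sqrt{6}} = 358 + \frac{5}{-5 + 6 \sqrt{6}}$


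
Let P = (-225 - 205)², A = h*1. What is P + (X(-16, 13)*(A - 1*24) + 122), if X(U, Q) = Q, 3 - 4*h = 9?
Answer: 369381/2 ≈ 1.8469e+5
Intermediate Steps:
h = -3/2 (h = ¾ - ¼*9 = ¾ - 9/4 = -3/2 ≈ -1.5000)
A = -3/2 (A = -3/2*1 = -3/2 ≈ -1.5000)
P = 184900 (P = (-430)² = 184900)
P + (X(-16, 13)*(A - 1*24) + 122) = 184900 + (13*(-3/2 - 1*24) + 122) = 184900 + (13*(-3/2 - 24) + 122) = 184900 + (13*(-51/2) + 122) = 184900 + (-663/2 + 122) = 184900 - 419/2 = 369381/2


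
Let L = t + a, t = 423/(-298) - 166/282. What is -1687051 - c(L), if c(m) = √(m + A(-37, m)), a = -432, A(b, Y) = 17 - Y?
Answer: -1687051 - √17 ≈ -1.6871e+6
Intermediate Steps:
t = -84377/42018 (t = 423*(-1/298) - 166*1/282 = -423/298 - 83/141 = -84377/42018 ≈ -2.0081)
L = -18236153/42018 (L = -84377/42018 - 432 = -18236153/42018 ≈ -434.01)
c(m) = √17 (c(m) = √(m + (17 - m)) = √17)
-1687051 - c(L) = -1687051 - √17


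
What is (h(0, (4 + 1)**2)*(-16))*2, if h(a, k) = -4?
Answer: 128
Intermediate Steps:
(h(0, (4 + 1)**2)*(-16))*2 = -4*(-16)*2 = 64*2 = 128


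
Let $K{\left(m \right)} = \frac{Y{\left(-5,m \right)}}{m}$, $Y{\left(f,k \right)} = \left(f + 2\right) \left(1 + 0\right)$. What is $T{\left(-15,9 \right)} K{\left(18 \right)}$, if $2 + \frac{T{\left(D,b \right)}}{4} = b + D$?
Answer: $\frac{16}{3} \approx 5.3333$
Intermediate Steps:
$T{\left(D,b \right)} = -8 + 4 D + 4 b$ ($T{\left(D,b \right)} = -8 + 4 \left(b + D\right) = -8 + 4 \left(D + b\right) = -8 + \left(4 D + 4 b\right) = -8 + 4 D + 4 b$)
$Y{\left(f,k \right)} = 2 + f$ ($Y{\left(f,k \right)} = \left(2 + f\right) 1 = 2 + f$)
$K{\left(m \right)} = - \frac{3}{m}$ ($K{\left(m \right)} = \frac{2 - 5}{m} = - \frac{3}{m}$)
$T{\left(-15,9 \right)} K{\left(18 \right)} = \left(-8 + 4 \left(-15\right) + 4 \cdot 9\right) \left(- \frac{3}{18}\right) = \left(-8 - 60 + 36\right) \left(\left(-3\right) \frac{1}{18}\right) = \left(-32\right) \left(- \frac{1}{6}\right) = \frac{16}{3}$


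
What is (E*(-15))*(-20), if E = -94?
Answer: -28200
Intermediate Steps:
(E*(-15))*(-20) = -94*(-15)*(-20) = 1410*(-20) = -28200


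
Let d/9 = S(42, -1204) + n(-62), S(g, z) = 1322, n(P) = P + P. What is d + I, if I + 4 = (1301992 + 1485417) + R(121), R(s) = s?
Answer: 2798308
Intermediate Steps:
n(P) = 2*P
I = 2787526 (I = -4 + ((1301992 + 1485417) + 121) = -4 + (2787409 + 121) = -4 + 2787530 = 2787526)
d = 10782 (d = 9*(1322 + 2*(-62)) = 9*(1322 - 124) = 9*1198 = 10782)
d + I = 10782 + 2787526 = 2798308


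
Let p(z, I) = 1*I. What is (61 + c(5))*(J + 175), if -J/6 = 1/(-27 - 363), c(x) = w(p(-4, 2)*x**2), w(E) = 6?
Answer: 762192/65 ≈ 11726.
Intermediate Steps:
p(z, I) = I
c(x) = 6
J = 1/65 (J = -6/(-27 - 363) = -6/(-390) = -6*(-1/390) = 1/65 ≈ 0.015385)
(61 + c(5))*(J + 175) = (61 + 6)*(1/65 + 175) = 67*(11376/65) = 762192/65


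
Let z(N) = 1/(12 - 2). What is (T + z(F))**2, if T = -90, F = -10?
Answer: 808201/100 ≈ 8082.0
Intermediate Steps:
z(N) = 1/10
(T + z(F))**2 = (-90 + 1/10)**2 = (-899/10)**2 = 808201/100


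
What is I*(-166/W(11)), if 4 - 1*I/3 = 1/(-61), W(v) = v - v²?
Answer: 12201/671 ≈ 18.183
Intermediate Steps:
I = 735/61 (I = 12 - 3/(-61) = 12 - 3*(-1/61) = 12 + 3/61 = 735/61 ≈ 12.049)
I*(-166/W(11)) = 735*(-166*1/(11*(1 - 1*11)))/61 = 735*(-166*1/(11*(1 - 11)))/61 = 735*(-166/(11*(-10)))/61 = 735*(-166/(-110))/61 = 735*(-166*(-1/110))/61 = (735/61)*(83/55) = 12201/671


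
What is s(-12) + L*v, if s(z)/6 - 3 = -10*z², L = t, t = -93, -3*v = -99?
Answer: -11691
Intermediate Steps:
v = 33 (v = -⅓*(-99) = 33)
L = -93
s(z) = 18 - 60*z² (s(z) = 18 + 6*(-10*z²) = 18 - 60*z²)
s(-12) + L*v = (18 - 60*(-12)²) - 93*33 = (18 - 60*144) - 3069 = (18 - 8640) - 3069 = -8622 - 3069 = -11691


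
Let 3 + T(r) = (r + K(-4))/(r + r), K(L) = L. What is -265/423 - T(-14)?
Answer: 10249/5922 ≈ 1.7307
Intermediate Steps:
T(r) = -3 + (-4 + r)/(2*r) (T(r) = -3 + (r - 4)/(r + r) = -3 + (-4 + r)/((2*r)) = -3 + (-4 + r)*(1/(2*r)) = -3 + (-4 + r)/(2*r))
-265/423 - T(-14) = -265/423 - (-5/2 - 2/(-14)) = -265*1/423 - (-5/2 - 2*(-1/14)) = -265/423 - (-5/2 + 1/7) = -265/423 - 1*(-33/14) = -265/423 + 33/14 = 10249/5922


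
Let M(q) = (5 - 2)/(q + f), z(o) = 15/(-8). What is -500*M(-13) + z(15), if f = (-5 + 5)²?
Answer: 11805/104 ≈ 113.51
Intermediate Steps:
z(o) = -15/8 (z(o) = 15*(-⅛) = -15/8)
f = 0 (f = 0² = 0)
M(q) = 3/q (M(q) = (5 - 2)/(q + 0) = 3/q)
-500*M(-13) + z(15) = -1500/(-13) - 15/8 = -1500*(-1)/13 - 15/8 = -500*(-3/13) - 15/8 = 1500/13 - 15/8 = 11805/104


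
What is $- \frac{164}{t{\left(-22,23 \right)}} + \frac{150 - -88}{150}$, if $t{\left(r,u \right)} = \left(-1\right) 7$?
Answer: $\frac{13133}{525} \approx 25.015$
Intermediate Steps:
$t{\left(r,u \right)} = -7$
$- \frac{164}{t{\left(-22,23 \right)}} + \frac{150 - -88}{150} = - \frac{164}{-7} + \frac{150 - -88}{150} = \left(-164\right) \left(- \frac{1}{7}\right) + \left(150 + 88\right) \frac{1}{150} = \frac{164}{7} + 238 \cdot \frac{1}{150} = \frac{164}{7} + \frac{119}{75} = \frac{13133}{525}$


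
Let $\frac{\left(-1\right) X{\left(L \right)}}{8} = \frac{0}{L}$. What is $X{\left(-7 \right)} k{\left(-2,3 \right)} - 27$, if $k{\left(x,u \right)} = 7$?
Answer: $-27$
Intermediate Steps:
$X{\left(L \right)} = 0$ ($X{\left(L \right)} = - 8 \frac{0}{L} = \left(-8\right) 0 = 0$)
$X{\left(-7 \right)} k{\left(-2,3 \right)} - 27 = 0 \cdot 7 - 27 = 0 - 27 = -27$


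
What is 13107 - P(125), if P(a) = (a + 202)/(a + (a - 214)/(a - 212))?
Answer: 143676699/10964 ≈ 13104.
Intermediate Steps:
P(a) = (202 + a)/(a + (-214 + a)/(-212 + a))
13107 - P(125) = 13107 - (42824 - 1*125² + 10*125)/(214 - 1*125² + 211*125) = 13107 - (42824 - 1*15625 + 1250)/(214 - 1*15625 + 26375) = 13107 - (42824 - 15625 + 1250)/(214 - 15625 + 26375) = 13107 - 28449/10964 = 143676699/10964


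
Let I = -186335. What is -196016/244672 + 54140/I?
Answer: -622139793/569886964 ≈ -1.0917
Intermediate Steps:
-196016/244672 + 54140/I = -196016/244672 + 54140/(-186335) = -196016*1/244672 + 54140*(-1/186335) = -12251/15292 - 10828/37267 = -622139793/569886964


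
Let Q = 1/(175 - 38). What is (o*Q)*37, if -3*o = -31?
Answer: 1147/411 ≈ 2.7908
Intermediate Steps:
o = 31/3 (o = -⅓*(-31) = 31/3 ≈ 10.333)
Q = 1/137 ≈ 0.0072993
(o*Q)*37 = ((31/3)*(1/137))*37 = (31/411)*37 = 1147/411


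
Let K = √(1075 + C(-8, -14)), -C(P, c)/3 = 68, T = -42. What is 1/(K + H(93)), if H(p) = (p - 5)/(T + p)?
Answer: -4488/2257727 + 2601*√871/2257727 ≈ 0.032012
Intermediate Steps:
H(p) = (-5 + p)/(-42 + p) (H(p) = (p - 5)/(-42 + p) = (-5 + p)/(-42 + p))
C(P, c) = -204 (C(P, c) = -3*68 = -204)
K = √871 (K = √(1075 - 204) = √871 ≈ 29.513)
1/(K + H(93)) = 1/(√871 + (-5 + 93)/(-42 + 93)) = 1/(√871 + 88/51) = 1/(88/51 + √871)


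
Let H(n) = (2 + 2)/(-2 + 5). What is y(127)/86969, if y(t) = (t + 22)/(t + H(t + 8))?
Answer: 447/33483065 ≈ 1.3350e-5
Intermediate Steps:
H(n) = 4/3
y(t) = (22 + t)/(4/3 + t) (y(t) = (t + 22)/(t + 4/3) = (22 + t)/(4/3 + t))
y(127)/86969 = (3*(22 + 127)/(4 + 3*127))/86969 = (3*149/(4 + 381))*(1/86969) = (3*149/385)*(1/86969) = (3*(1/385)*149)*(1/86969) = (447/385)*(1/86969) = 447/33483065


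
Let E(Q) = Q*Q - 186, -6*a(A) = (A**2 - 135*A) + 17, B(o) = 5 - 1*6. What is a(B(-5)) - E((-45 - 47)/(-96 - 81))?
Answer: 10039681/62658 ≈ 160.23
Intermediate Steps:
B(o) = -1 (B(o) = 5 - 6 = -1)
a(A) = -17/6 - A**2/6 + 45*A/2 (a(A) = -((A**2 - 135*A) + 17)/6 = -(17 + A**2 - 135*A)/6 = -17/6 - A**2/6 + 45*A/2)
E(Q) = -186 + Q**2 (E(Q) = Q**2 - 186 = -186 + Q**2)
a(B(-5)) - E((-45 - 47)/(-96 - 81)) = (-17/6 - 1/6*(-1)**2 + (45/2)*(-1)) - (-186 + ((-45 - 47)/(-96 - 81))**2) = (-17/6 - 1/6*1 - 45/2) - (-186 + (-92/(-177))**2) = (-17/6 - 1/6 - 45/2) - (-186 + (-92*(-1/177))**2) = -51/2 - (-186 + (92/177)**2) = -51/2 - (-186 + 8464/31329) = -51/2 - 1*(-5818730/31329) = -51/2 + 5818730/31329 = 10039681/62658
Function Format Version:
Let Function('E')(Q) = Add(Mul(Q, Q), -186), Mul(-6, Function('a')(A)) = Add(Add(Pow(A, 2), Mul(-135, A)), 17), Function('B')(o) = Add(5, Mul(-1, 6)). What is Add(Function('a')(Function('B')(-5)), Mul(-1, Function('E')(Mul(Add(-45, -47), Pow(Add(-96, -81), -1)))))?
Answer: Rational(10039681, 62658) ≈ 160.23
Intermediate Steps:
Function('B')(o) = -1 (Function('B')(o) = Add(5, -6) = -1)
Function('a')(A) = Add(Rational(-17, 6), Mul(Rational(-1, 6), Pow(A, 2)), Mul(Rational(45, 2), A)) (Function('a')(A) = Mul(Rational(-1, 6), Add(Add(Pow(A, 2), Mul(-135, A)), 17)) = Mul(Rational(-1, 6), Add(17, Pow(A, 2), Mul(-135, A))) = Add(Rational(-17, 6), Mul(Rational(-1, 6), Pow(A, 2)), Mul(Rational(45, 2), A)))
Function('E')(Q) = Add(-186, Pow(Q, 2)) (Function('E')(Q) = Add(Pow(Q, 2), -186) = Add(-186, Pow(Q, 2)))
Add(Function('a')(Function('B')(-5)), Mul(-1, Function('E')(Mul(Add(-45, -47), Pow(Add(-96, -81), -1))))) = Add(Add(Rational(-17, 6), Mul(Rational(-1, 6), Pow(-1, 2)), Mul(Rational(45, 2), -1)), Mul(-1, Add(-186, Pow(Mul(Add(-45, -47), Pow(Add(-96, -81), -1)), 2)))) = Add(Add(Rational(-17, 6), Mul(Rational(-1, 6), 1), Rational(-45, 2)), Mul(-1, Add(-186, Pow(Mul(-92, Pow(-177, -1)), 2)))) = Add(Add(Rational(-17, 6), Rational(-1, 6), Rational(-45, 2)), Mul(-1, Add(-186, Pow(Mul(-92, Rational(-1, 177)), 2)))) = Add(Rational(-51, 2), Mul(-1, Add(-186, Pow(Rational(92, 177), 2)))) = Add(Rational(-51, 2), Mul(-1, Add(-186, Rational(8464, 31329)))) = Add(Rational(-51, 2), Mul(-1, Rational(-5818730, 31329))) = Add(Rational(-51, 2), Rational(5818730, 31329)) = Rational(10039681, 62658)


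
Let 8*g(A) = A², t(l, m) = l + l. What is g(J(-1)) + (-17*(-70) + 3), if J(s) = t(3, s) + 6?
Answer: 1211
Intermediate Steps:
t(l, m) = 2*l
J(s) = 12 (J(s) = 2*3 + 6 = 6 + 6 = 12)
g(A) = A²/8
g(J(-1)) + (-17*(-70) + 3) = (⅛)*12² + (-17*(-70) + 3) = (⅛)*144 + (1190 + 3) = 18 + 1193 = 1211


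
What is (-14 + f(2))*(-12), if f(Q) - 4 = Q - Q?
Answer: 120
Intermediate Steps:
f(Q) = 4 (f(Q) = 4 + (Q - Q) = 4 + 0 = 4)
(-14 + f(2))*(-12) = (-14 + 4)*(-12) = -10*(-12) = 120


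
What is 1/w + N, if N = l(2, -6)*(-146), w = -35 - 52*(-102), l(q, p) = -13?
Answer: 10000563/5269 ≈ 1898.0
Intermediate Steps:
w = 5269 (w = -35 + 5304 = 5269)
N = 1898 (N = -13*(-146) = 1898)
1/w + N = 1/5269 + 1898 = 10000563/5269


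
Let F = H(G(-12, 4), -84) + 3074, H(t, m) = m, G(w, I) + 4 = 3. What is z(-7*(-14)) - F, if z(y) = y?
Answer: -2892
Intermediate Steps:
G(w, I) = -1 (G(w, I) = -4 + 3 = -1)
F = 2990 (F = -84 + 3074 = 2990)
z(-7*(-14)) - F = -7*(-14) - 1*2990 = 98 - 2990 = -2892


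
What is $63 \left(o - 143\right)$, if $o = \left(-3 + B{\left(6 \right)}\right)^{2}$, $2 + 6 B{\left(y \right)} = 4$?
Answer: $-8561$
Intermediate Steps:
$B{\left(y \right)} = \frac{1}{3}$ ($B{\left(y \right)} = - \frac{1}{3} + \frac{1}{6} \cdot 4 = - \frac{1}{3} + \frac{2}{3} = \frac{1}{3}$)
$o = \frac{64}{9}$ ($o = \left(-3 + \frac{1}{3}\right)^{2} = \left(- \frac{8}{3}\right)^{2} = \frac{64}{9} \approx 7.1111$)
$63 \left(o - 143\right) = 63 \left(\frac{64}{9} - 143\right) = 63 \left(- \frac{1223}{9}\right) = -8561$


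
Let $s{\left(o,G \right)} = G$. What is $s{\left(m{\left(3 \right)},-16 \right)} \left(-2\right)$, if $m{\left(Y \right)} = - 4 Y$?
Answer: $32$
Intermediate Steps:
$s{\left(m{\left(3 \right)},-16 \right)} \left(-2\right) = \left(-16\right) \left(-2\right) = 32$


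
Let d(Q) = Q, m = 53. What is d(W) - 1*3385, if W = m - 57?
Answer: -3389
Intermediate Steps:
W = -4 (W = 53 - 57 = -4)
d(W) - 1*3385 = -4 - 1*3385 = -4 - 3385 = -3389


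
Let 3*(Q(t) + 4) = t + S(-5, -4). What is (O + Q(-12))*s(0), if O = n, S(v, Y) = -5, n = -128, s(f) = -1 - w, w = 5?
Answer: 826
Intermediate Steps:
s(f) = -6 (s(f) = -1 - 1*5 = -1 - 5 = -6)
Q(t) = -17/3 + t/3 (Q(t) = -4 + (t - 5)/3 = -4 + (-5 + t)/3 = -4 + (-5/3 + t/3) = -17/3 + t/3)
O = -128
(O + Q(-12))*s(0) = (-128 + (-17/3 + (1/3)*(-12)))*(-6) = (-128 + (-17/3 - 4))*(-6) = (-128 - 29/3)*(-6) = -413/3*(-6) = 826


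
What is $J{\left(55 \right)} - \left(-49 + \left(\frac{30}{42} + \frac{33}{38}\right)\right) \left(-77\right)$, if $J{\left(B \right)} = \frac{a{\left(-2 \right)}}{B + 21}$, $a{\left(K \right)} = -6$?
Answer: $- \frac{69373}{19} \approx -3651.2$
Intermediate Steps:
$J{\left(B \right)} = - \frac{6}{21 + B}$ ($J{\left(B \right)} = - \frac{6}{B + 21} = - \frac{6}{21 + B}$)
$J{\left(55 \right)} - \left(-49 + \left(\frac{30}{42} + \frac{33}{38}\right)\right) \left(-77\right) = - \frac{6}{21 + 55} - \left(-49 + \left(\frac{30}{42} + \frac{33}{38}\right)\right) \left(-77\right) = - \frac{6}{76} - \left(-49 + \left(30 \cdot \frac{1}{42} + 33 \cdot \frac{1}{38}\right)\right) \left(-77\right) = \left(-6\right) \frac{1}{76} - \left(-49 + \left(\frac{5}{7} + \frac{33}{38}\right)\right) \left(-77\right) = - \frac{3}{38} - \left(-49 + \frac{421}{266}\right) \left(-77\right) = - \frac{3}{38} - \left(- \frac{12613}{266}\right) \left(-77\right) = - \frac{3}{38} - \frac{138743}{38} = - \frac{69373}{19}$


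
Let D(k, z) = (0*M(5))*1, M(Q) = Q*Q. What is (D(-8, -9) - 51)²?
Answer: 2601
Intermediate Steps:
M(Q) = Q²
D(k, z) = 0 (D(k, z) = (0*5²)*1 = (0*25)*1 = 0*1 = 0)
(D(-8, -9) - 51)² = (0 - 51)² = (-51)² = 2601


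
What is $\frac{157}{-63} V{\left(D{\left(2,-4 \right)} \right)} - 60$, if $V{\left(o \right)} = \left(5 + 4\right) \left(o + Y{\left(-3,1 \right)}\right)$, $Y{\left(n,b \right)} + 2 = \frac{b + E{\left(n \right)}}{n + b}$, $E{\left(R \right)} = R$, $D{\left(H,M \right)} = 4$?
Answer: $- \frac{891}{7} \approx -127.29$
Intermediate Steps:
$Y{\left(n,b \right)} = -1$ ($Y{\left(n,b \right)} = -2 + \frac{b + n}{n + b} = -2 + \frac{b + n}{b + n} = -2 + 1 = -1$)
$V{\left(o \right)} = -9 + 9 o$ ($V{\left(o \right)} = \left(5 + 4\right) \left(o - 1\right) = 9 \left(-1 + o\right) = -9 + 9 o$)
$\frac{157}{-63} V{\left(D{\left(2,-4 \right)} \right)} - 60 = \frac{157}{-63} \left(-9 + 9 \cdot 4\right) - 60 = 157 \left(- \frac{1}{63}\right) \left(-9 + 36\right) - 60 = \left(- \frac{157}{63}\right) 27 - 60 = - \frac{471}{7} - 60 = - \frac{891}{7}$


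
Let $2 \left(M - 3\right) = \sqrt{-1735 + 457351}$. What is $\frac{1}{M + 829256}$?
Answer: $\frac{829259}{687670375177} - \frac{12 \sqrt{791}}{687670375177} \approx 1.2054 \cdot 10^{-6}$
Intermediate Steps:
$M = 3 + 12 \sqrt{791}$ ($M = 3 + \frac{\sqrt{-1735 + 457351}}{2} = 3 + \frac{\sqrt{455616}}{2} = 3 + \frac{24 \sqrt{791}}{2} = 3 + 12 \sqrt{791} \approx 340.5$)
$\frac{1}{M + 829256} = \frac{1}{\left(3 + 12 \sqrt{791}\right) + 829256} = \frac{1}{829259 + 12 \sqrt{791}}$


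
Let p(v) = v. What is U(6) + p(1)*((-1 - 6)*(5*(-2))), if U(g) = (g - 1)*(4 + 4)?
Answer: 110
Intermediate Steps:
U(g) = -8 + 8*g (U(g) = (-1 + g)*8 = -8 + 8*g)
U(6) + p(1)*((-1 - 6)*(5*(-2))) = (-8 + 8*6) + 1*((-1 - 6)*(5*(-2))) = (-8 + 48) + 1*(-7*(-10)) = 40 + 1*70 = 40 + 70 = 110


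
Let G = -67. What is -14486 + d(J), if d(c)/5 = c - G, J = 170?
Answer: -13301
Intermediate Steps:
d(c) = 335 + 5*c (d(c) = 5*(c - 1*(-67)) = 5*(c + 67) = 5*(67 + c) = 335 + 5*c)
-14486 + d(J) = -14486 + (335 + 5*170) = -14486 + (335 + 850) = -14486 + 1185 = -13301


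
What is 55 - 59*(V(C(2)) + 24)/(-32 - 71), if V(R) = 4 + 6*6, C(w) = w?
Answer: 9441/103 ≈ 91.660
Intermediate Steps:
V(R) = 40 (V(R) = 4 + 36 = 40)
55 - 59*(V(C(2)) + 24)/(-32 - 71) = 55 - 59*(40 + 24)/(-32 - 71) = 55 - 3776/(-103) = 55 - 3776*(-1)/103 = 55 - 59*(-64/103) = 55 + 3776/103 = 9441/103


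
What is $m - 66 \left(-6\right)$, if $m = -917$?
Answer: $-521$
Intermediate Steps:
$m - 66 \left(-6\right) = -917 - 66 \left(-6\right) = -917 - -396 = -917 + 396 = -521$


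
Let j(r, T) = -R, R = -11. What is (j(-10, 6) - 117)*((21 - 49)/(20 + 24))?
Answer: 742/11 ≈ 67.455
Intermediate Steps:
j(r, T) = 11 (j(r, T) = -1*(-11) = 11)
(j(-10, 6) - 117)*((21 - 49)/(20 + 24)) = (11 - 117)*((21 - 49)/(20 + 24)) = -(-2968)/44 = -106*(-7/11) = 742/11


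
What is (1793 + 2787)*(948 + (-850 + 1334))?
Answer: 6558560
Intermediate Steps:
(1793 + 2787)*(948 + (-850 + 1334)) = 4580*(948 + 484) = 4580*1432 = 6558560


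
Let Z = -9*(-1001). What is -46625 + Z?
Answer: -37616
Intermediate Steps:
Z = 9009
-46625 + Z = -46625 + 9009 = -37616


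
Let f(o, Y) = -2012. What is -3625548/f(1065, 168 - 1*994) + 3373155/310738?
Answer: 283345580571/156301214 ≈ 1812.8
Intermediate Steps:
-3625548/f(1065, 168 - 1*994) + 3373155/310738 = -3625548/(-2012) + 3373155/310738 = -3625548*(-1/2012) + 3373155*(1/310738) = 906387/503 + 3373155/310738 = 283345580571/156301214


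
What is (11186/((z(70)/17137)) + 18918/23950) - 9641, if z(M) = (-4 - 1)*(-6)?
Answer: 229207817647/35925 ≈ 6.3802e+6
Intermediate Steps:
z(M) = 30 (z(M) = -5*(-6) = 30)
(11186/((z(70)/17137)) + 18918/23950) - 9641 = (11186/((30/17137)) + 18918/23950) - 9641 = (11186/((30*(1/17137))) + 18918*(1/23950)) - 9641 = (11186/(30/17137) + 9459/11975) - 9641 = (11186*(17137/30) + 9459/11975) - 9641 = (95847241/15 + 9459/11975) - 9641 = 229554170572/35925 - 9641 = 229207817647/35925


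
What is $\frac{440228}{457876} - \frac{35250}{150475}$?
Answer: $\frac{501031793}{688988911} \approx 0.7272$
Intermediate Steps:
$\frac{440228}{457876} - \frac{35250}{150475} = 440228 \cdot \frac{1}{457876} - \frac{1410}{6019} = \frac{110057}{114469} - \frac{1410}{6019} = \frac{501031793}{688988911}$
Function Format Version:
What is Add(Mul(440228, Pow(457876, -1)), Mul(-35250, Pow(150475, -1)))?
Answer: Rational(501031793, 688988911) ≈ 0.72720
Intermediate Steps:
Add(Mul(440228, Pow(457876, -1)), Mul(-35250, Pow(150475, -1))) = Add(Mul(440228, Rational(1, 457876)), Mul(-35250, Rational(1, 150475))) = Add(Rational(110057, 114469), Rational(-1410, 6019)) = Rational(501031793, 688988911)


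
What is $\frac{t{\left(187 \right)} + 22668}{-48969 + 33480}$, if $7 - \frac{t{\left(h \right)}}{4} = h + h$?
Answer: $- \frac{21200}{15489} \approx -1.3687$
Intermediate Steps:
$t{\left(h \right)} = 28 - 8 h$ ($t{\left(h \right)} = 28 - 4 \left(h + h\right) = 28 - 4 \cdot 2 h = 28 - 8 h$)
$\frac{t{\left(187 \right)} + 22668}{-48969 + 33480} = \frac{\left(28 - 1496\right) + 22668}{-48969 + 33480} = \frac{\left(28 - 1496\right) + 22668}{-15489} = \left(-1468 + 22668\right) \left(- \frac{1}{15489}\right) = 21200 \left(- \frac{1}{15489}\right) = - \frac{21200}{15489}$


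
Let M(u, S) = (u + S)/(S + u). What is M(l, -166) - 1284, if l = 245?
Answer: -1283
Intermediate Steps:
M(u, S) = 1 (M(u, S) = (S + u)/(S + u) = 1)
M(l, -166) - 1284 = 1 - 1284 = -1283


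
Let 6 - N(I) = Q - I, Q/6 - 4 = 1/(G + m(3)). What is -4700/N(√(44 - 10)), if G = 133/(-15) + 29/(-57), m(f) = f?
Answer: 26470274040/84850139 + 1551699830*√34/84850139 ≈ 418.60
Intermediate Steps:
G = -2672/285 (G = 133*(-1/15) + 29*(-1/57) = -133/15 - 29/57 = -2672/285 ≈ -9.3754)
Q = 41898/1817 (Q = 24 + 6/(-2672/285 + 3) = 24 + 6/(-1817/285) = 24 + 6*(-285/1817) = 24 - 1710/1817 = 41898/1817 ≈ 23.059)
N(I) = -30996/1817 + I (N(I) = 6 - (41898/1817 - I) = 6 + (-41898/1817 + I) = -30996/1817 + I)
-4700/N(√(44 - 10)) = -4700/(-30996/1817 + √(44 - 10)) = -4700/(-30996/1817 + √34)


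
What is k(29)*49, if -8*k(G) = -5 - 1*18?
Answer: 1127/8 ≈ 140.88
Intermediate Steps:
k(G) = 23/8 (k(G) = -(-5 - 1*18)/8 = -(-5 - 18)/8 = -⅛*(-23) = 23/8)
k(29)*49 = (23/8)*49 = 1127/8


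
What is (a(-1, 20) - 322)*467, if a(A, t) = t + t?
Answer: -131694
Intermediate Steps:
a(A, t) = 2*t
(a(-1, 20) - 322)*467 = (2*20 - 322)*467 = (40 - 322)*467 = -282*467 = -131694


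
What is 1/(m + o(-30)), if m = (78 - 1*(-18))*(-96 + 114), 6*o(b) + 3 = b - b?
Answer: 2/3455 ≈ 0.00057887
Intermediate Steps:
o(b) = -1/2 (o(b) = -1/2 + (b - b)/6 = -1/2 + (1/6)*0 = -1/2 + 0 = -1/2)
m = 1728 (m = (78 + 18)*18 = 96*18 = 1728)
1/(m + o(-30)) = 1/(1728 - 1/2) = 1/(3455/2) = 2/3455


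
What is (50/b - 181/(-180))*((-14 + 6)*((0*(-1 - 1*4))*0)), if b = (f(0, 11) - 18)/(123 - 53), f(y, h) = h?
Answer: 0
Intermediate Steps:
b = -⅒ (b = (11 - 18)/(123 - 53) = -7/70 = -7*1/70 = -⅒ ≈ -0.10000)
(50/b - 181/(-180))*((-14 + 6)*((0*(-1 - 1*4))*0)) = (50/(-⅒) - 181/(-180))*((-14 + 6)*((0*(-1 - 1*4))*0)) = (50*(-10) - 181*(-1/180))*(-8*0*(-1 - 4)*0) = (-500 + 181/180)*(-8*0*(-5)*0) = -(-179638)*0*0/45 = -(-179638)*0/45 = -89819/180*0 = 0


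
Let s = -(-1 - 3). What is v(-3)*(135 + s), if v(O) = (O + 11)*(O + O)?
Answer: -6672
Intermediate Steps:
v(O) = 2*O*(11 + O) (v(O) = (11 + O)*(2*O) = 2*O*(11 + O))
s = 4 (s = -1*(-4) = 4)
v(-3)*(135 + s) = (2*(-3)*(11 - 3))*(135 + 4) = (2*(-3)*8)*139 = -48*139 = -6672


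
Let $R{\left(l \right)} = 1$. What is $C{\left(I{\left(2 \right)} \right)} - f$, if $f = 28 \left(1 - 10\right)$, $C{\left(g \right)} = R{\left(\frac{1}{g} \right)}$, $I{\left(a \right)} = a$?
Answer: $253$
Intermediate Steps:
$C{\left(g \right)} = 1$
$f = -252$ ($f = 28 \left(-9\right) = -252$)
$C{\left(I{\left(2 \right)} \right)} - f = 1 - -252 = 1 + 252 = 253$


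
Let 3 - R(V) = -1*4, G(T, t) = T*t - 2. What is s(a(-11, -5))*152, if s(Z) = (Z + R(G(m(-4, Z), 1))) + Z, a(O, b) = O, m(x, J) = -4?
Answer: -2280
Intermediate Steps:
G(T, t) = -2 + T*t
R(V) = 7 (R(V) = 3 - (-1)*4 = 3 - 1*(-4) = 3 + 4 = 7)
s(Z) = 7 + 2*Z (s(Z) = (Z + 7) + Z = (7 + Z) + Z = 7 + 2*Z)
s(a(-11, -5))*152 = (7 + 2*(-11))*152 = (7 - 22)*152 = -15*152 = -2280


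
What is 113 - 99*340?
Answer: -33547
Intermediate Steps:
113 - 99*340 = 113 - 33660 = -33547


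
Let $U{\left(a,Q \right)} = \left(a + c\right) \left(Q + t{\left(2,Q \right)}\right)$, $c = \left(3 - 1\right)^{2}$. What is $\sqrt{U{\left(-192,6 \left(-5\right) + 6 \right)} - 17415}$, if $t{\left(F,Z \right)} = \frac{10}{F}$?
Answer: $i \sqrt{13843} \approx 117.66 i$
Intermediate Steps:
$c = 4$ ($c = 2^{2} = 4$)
$U{\left(a,Q \right)} = \left(4 + a\right) \left(5 + Q\right)$ ($U{\left(a,Q \right)} = \left(a + 4\right) \left(Q + \frac{10}{2}\right) = \left(4 + a\right) \left(Q + 10 \cdot \frac{1}{2}\right) = \left(4 + a\right) \left(Q + 5\right) = \left(4 + a\right) \left(5 + Q\right)$)
$\sqrt{U{\left(-192,6 \left(-5\right) + 6 \right)} - 17415} = \sqrt{\left(20 + 4 \left(6 \left(-5\right) + 6\right) + 5 \left(-192\right) + \left(6 \left(-5\right) + 6\right) \left(-192\right)\right) - 17415} = \sqrt{\left(20 + 4 \left(-30 + 6\right) - 960 + \left(-30 + 6\right) \left(-192\right)\right) - 17415} = \sqrt{\left(20 + 4 \left(-24\right) - 960 - -4608\right) - 17415} = \sqrt{\left(20 - 96 - 960 + 4608\right) - 17415} = \sqrt{3572 - 17415} = \sqrt{-13843} = i \sqrt{13843}$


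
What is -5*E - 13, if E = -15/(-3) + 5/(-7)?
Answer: -241/7 ≈ -34.429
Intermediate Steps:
E = 30/7 (E = -15*(-⅓) + 5*(-⅐) = 5 - 5/7 = 30/7 ≈ 4.2857)
-5*E - 13 = -5*30/7 - 13 = -150/7 - 13 = -241/7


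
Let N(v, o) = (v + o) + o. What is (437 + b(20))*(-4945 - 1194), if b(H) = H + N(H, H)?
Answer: -3173863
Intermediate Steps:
N(v, o) = v + 2*o (N(v, o) = (o + v) + o = v + 2*o)
b(H) = 4*H (b(H) = H + (H + 2*H) = H + 3*H = 4*H)
(437 + b(20))*(-4945 - 1194) = (437 + 4*20)*(-4945 - 1194) = (437 + 80)*(-6139) = 517*(-6139) = -3173863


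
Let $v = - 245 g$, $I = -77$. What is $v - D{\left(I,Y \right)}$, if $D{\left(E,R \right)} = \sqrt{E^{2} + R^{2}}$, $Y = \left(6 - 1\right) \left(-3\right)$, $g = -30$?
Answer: $7350 - \sqrt{6154} \approx 7271.6$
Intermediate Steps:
$Y = -15$ ($Y = 5 \left(-3\right) = -15$)
$v = 7350$ ($v = \left(-245\right) \left(-30\right) = 7350$)
$v - D{\left(I,Y \right)} = 7350 - \sqrt{\left(-77\right)^{2} + \left(-15\right)^{2}} = 7350 - \sqrt{5929 + 225} = 7350 - \sqrt{6154}$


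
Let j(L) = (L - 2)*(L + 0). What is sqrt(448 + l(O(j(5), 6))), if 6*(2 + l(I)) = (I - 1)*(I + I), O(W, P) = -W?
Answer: sqrt(526) ≈ 22.935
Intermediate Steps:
j(L) = L*(-2 + L) (j(L) = (-2 + L)*L = L*(-2 + L))
l(I) = -2 + I*(-1 + I)/3 (l(I) = -2 + ((I - 1)*(I + I))/6 = -2 + ((-1 + I)*(2*I))/6 = -2 + (2*I*(-1 + I))/6 = -2 + I*(-1 + I)/3)
sqrt(448 + l(O(j(5), 6))) = sqrt(448 + (-2 - (-1)*5*(-2 + 5)/3 + (-5*(-2 + 5))**2/3)) = sqrt(448 + (-2 - (-1)*5*3/3 + (-5*3)**2/3)) = sqrt(448 + (-2 - (-1)*15/3 + (-1*15)**2/3)) = sqrt(448 + (-2 - 1/3*(-15) + (1/3)*(-15)**2)) = sqrt(448 + (-2 + 5 + (1/3)*225)) = sqrt(448 + (-2 + 5 + 75)) = sqrt(448 + 78) = sqrt(526)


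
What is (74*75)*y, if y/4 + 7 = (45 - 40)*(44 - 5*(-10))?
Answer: 10278600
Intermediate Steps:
y = 1852 (y = -28 + 4*((45 - 40)*(44 - 5*(-10))) = -28 + 4*(5*(44 + 50)) = -28 + 4*(5*94) = -28 + 4*470 = -28 + 1880 = 1852)
(74*75)*y = (74*75)*1852 = 5550*1852 = 10278600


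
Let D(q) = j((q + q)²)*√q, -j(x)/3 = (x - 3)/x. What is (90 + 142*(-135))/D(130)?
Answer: 3307200*√130/67597 ≈ 557.83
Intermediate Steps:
j(x) = -3*(-3 + x)/x (j(x) = -3*(x - 3)/x = -3*(-3 + x)/x)
D(q) = √q*(-3 + 9/(4*q²)) (D(q) = (-3 + 9/((q + q)²))*√q = (-3 + 9/((2*q)²))*√q = (-3 + 9/((4*q²)))*√q = (-3 + 9*(1/(4*q²)))*√q = (-3 + 9/(4*q²))*√q = √q*(-3 + 9/(4*q²)))
(90 + 142*(-135))/D(130) = (90 + 142*(-135))/((3*(3 - 4*130²)/(4*130^(3/2)))) = (90 - 19170)/((3*(√130/16900)*(3 - 4*16900)/4)) = -19080*520*√130/(3*(3 - 67600)) = -19080*(-520*√130/202791) = -(-3307200)*√130/67597 = 3307200*√130/67597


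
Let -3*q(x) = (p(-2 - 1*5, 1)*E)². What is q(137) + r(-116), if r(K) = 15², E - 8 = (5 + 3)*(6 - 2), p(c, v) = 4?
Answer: -24925/3 ≈ -8308.3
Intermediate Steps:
E = 40 (E = 8 + (5 + 3)*(6 - 2) = 8 + 8*4 = 8 + 32 = 40)
r(K) = 225
q(x) = -25600/3 (q(x) = -(4*40)²/3 = -⅓*160² = -⅓*25600 = -25600/3)
q(137) + r(-116) = -25600/3 + 225 = -24925/3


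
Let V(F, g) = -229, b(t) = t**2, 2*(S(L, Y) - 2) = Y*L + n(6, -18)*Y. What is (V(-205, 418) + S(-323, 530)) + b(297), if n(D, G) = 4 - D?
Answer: 1857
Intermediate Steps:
S(L, Y) = 2 - Y + L*Y/2 (S(L, Y) = 2 + (Y*L + (4 - 1*6)*Y)/2 = 2 + (L*Y + (4 - 6)*Y)/2 = 2 + (L*Y - 2*Y)/2 = 2 + (-2*Y + L*Y)/2 = 2 + (-Y + L*Y/2) = 2 - Y + L*Y/2)
(V(-205, 418) + S(-323, 530)) + b(297) = (-229 + (2 - 1*530 + (1/2)*(-323)*530)) + 297**2 = (-229 + (2 - 530 - 85595)) + 88209 = (-229 - 86123) + 88209 = -86352 + 88209 = 1857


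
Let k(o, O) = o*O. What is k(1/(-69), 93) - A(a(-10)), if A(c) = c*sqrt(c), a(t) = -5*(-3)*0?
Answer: -31/23 ≈ -1.3478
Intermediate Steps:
a(t) = 0 (a(t) = 15*0 = 0)
k(o, O) = O*o
A(c) = c**(3/2)
k(1/(-69), 93) - A(a(-10)) = 93/(-69) - 0**(3/2) = 93*(-1/69) - 1*0 = -31/23 + 0 = -31/23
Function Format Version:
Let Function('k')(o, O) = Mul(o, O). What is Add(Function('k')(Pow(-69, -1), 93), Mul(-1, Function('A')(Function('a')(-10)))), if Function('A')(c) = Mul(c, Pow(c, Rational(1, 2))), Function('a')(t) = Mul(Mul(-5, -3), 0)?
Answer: Rational(-31, 23) ≈ -1.3478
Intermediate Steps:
Function('a')(t) = 0 (Function('a')(t) = Mul(15, 0) = 0)
Function('k')(o, O) = Mul(O, o)
Function('A')(c) = Pow(c, Rational(3, 2))
Add(Function('k')(Pow(-69, -1), 93), Mul(-1, Function('A')(Function('a')(-10)))) = Add(Mul(93, Pow(-69, -1)), Mul(-1, Pow(0, Rational(3, 2)))) = Add(Mul(93, Rational(-1, 69)), Mul(-1, 0)) = Add(Rational(-31, 23), 0) = Rational(-31, 23)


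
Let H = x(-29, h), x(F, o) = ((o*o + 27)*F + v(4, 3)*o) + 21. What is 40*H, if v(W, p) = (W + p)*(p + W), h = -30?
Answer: -1133280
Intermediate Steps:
v(W, p) = (W + p)**2 (v(W, p) = (W + p)*(W + p) = (W + p)**2)
x(F, o) = 21 + 49*o + F*(27 + o**2) (x(F, o) = ((o*o + 27)*F + (4 + 3)**2*o) + 21 = ((o**2 + 27)*F + 7**2*o) + 21 = ((27 + o**2)*F + 49*o) + 21 = (F*(27 + o**2) + 49*o) + 21 = (49*o + F*(27 + o**2)) + 21 = 21 + 49*o + F*(27 + o**2))
H = -28332 (H = 21 + 27*(-29) + 49*(-30) - 29*(-30)**2 = 21 - 783 - 1470 - 29*900 = 21 - 783 - 1470 - 26100 = -28332)
40*H = 40*(-28332) = -1133280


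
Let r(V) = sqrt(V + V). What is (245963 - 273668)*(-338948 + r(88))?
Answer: 9390554340 - 110820*sqrt(11) ≈ 9.3902e+9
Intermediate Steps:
r(V) = sqrt(2)*sqrt(V) (r(V) = sqrt(2*V) = sqrt(2)*sqrt(V))
(245963 - 273668)*(-338948 + r(88)) = (245963 - 273668)*(-338948 + sqrt(2)*sqrt(88)) = -27705*(-338948 + sqrt(2)*(2*sqrt(22))) = -27705*(-338948 + 4*sqrt(11)) = 9390554340 - 110820*sqrt(11)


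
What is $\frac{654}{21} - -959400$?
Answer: $\frac{6716018}{7} \approx 9.5943 \cdot 10^{5}$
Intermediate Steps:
$\frac{654}{21} - -959400 = 654 \cdot \frac{1}{21} + 959400 = \frac{218}{7} + 959400 = \frac{6716018}{7}$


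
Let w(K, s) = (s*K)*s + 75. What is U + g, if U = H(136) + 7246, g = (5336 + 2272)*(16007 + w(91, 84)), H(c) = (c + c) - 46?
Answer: 5007425696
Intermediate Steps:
w(K, s) = 75 + K*s² (w(K, s) = (K*s)*s + 75 = K*s² + 75 = 75 + K*s²)
H(c) = -46 + 2*c (H(c) = 2*c - 46 = -46 + 2*c)
g = 5007418224 (g = (5336 + 2272)*(16007 + (75 + 91*84²)) = 7608*(16007 + (75 + 91*7056)) = 7608*(16007 + (75 + 642096)) = 7608*(16007 + 642171) = 7608*658178 = 5007418224)
U = 7472 (U = (-46 + 2*136) + 7246 = (-46 + 272) + 7246 = 226 + 7246 = 7472)
U + g = 7472 + 5007418224 = 5007425696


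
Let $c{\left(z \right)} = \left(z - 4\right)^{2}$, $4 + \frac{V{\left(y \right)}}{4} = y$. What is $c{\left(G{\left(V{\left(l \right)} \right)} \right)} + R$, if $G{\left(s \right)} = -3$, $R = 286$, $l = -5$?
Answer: $335$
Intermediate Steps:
$V{\left(y \right)} = -16 + 4 y$
$c{\left(z \right)} = \left(-4 + z\right)^{2}$
$c{\left(G{\left(V{\left(l \right)} \right)} \right)} + R = \left(-4 - 3\right)^{2} + 286 = \left(-7\right)^{2} + 286 = 49 + 286 = 335$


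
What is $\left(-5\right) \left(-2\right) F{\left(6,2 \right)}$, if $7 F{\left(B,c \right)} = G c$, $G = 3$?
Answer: $\frac{60}{7} \approx 8.5714$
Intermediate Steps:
$F{\left(B,c \right)} = \frac{3 c}{7}$
$\left(-5\right) \left(-2\right) F{\left(6,2 \right)} = \left(-5\right) \left(-2\right) \frac{3}{7} \cdot 2 = 10 \cdot \frac{6}{7} = \frac{60}{7}$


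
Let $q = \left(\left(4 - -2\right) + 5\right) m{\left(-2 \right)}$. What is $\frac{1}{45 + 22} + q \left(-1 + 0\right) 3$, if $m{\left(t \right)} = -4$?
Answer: $\frac{8845}{67} \approx 132.01$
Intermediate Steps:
$q = -44$ ($q = \left(\left(4 - -2\right) + 5\right) \left(-4\right) = \left(\left(4 + 2\right) + 5\right) \left(-4\right) = \left(6 + 5\right) \left(-4\right) = 11 \left(-4\right) = -44$)
$\frac{1}{45 + 22} + q \left(-1 + 0\right) 3 = \frac{1}{45 + 22} - 44 \left(-1 + 0\right) 3 = \frac{1}{67} - 44 \left(\left(-1\right) 3\right) = \frac{1}{67} - -132 = \frac{1}{67} + 132 = \frac{8845}{67}$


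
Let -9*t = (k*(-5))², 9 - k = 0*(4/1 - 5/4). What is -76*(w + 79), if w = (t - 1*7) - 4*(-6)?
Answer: 9804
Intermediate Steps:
k = 9 (k = 9 - 0*(4/1 - 5/4) = 9 - 0*(4*1 - 5*¼) = 9 - 0*(4 - 5/4) = 9 - 0*11/4 = 9 - 1*0 = 9 + 0 = 9)
t = -225 (t = -(9*(-5))²/9 = -⅑*(-45)² = -⅑*2025 = -225)
w = -208 (w = (-225 - 1*7) - 4*(-6) = (-225 - 7) + 24 = -232 + 24 = -208)
-76*(w + 79) = -76*(-208 + 79) = -76*(-129) = 9804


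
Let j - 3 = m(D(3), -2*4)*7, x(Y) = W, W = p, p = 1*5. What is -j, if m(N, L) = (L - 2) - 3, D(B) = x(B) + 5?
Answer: 88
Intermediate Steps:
p = 5
W = 5
x(Y) = 5
D(B) = 10 (D(B) = 5 + 5 = 10)
m(N, L) = -5 + L (m(N, L) = (-2 + L) - 3 = -5 + L)
j = -88 (j = 3 + (-5 - 2*4)*7 = 3 + (-5 - 8)*7 = 3 - 13*7 = 3 - 91 = -88)
-j = -1*(-88) = 88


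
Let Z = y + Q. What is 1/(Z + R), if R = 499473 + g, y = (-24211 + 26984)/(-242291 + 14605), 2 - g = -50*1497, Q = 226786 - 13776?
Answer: 227686/179265154037 ≈ 1.2701e-6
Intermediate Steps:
Q = 213010
g = 74852 (g = 2 - (-50)*1497 = 2 - 1*(-74850) = 2 + 74850 = 74852)
y = -2773/227686 (y = 2773/(-227686) = 2773*(-1/227686) = -2773/227686 ≈ -0.012179)
Z = 48499392087/227686 (Z = -2773/227686 + 213010 = 48499392087/227686 ≈ 2.1301e+5)
R = 574325 (R = 499473 + 74852 = 574325)
1/(Z + R) = 1/(48499392087/227686 + 574325) = 1/(179265154037/227686) = 227686/179265154037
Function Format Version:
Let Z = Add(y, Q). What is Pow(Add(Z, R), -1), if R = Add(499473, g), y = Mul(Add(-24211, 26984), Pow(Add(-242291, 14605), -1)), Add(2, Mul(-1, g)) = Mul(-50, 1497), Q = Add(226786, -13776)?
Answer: Rational(227686, 179265154037) ≈ 1.2701e-6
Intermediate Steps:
Q = 213010
g = 74852 (g = Add(2, Mul(-1, Mul(-50, 1497))) = Add(2, Mul(-1, -74850)) = Add(2, 74850) = 74852)
y = Rational(-2773, 227686) (y = Mul(2773, Pow(-227686, -1)) = Mul(2773, Rational(-1, 227686)) = Rational(-2773, 227686) ≈ -0.012179)
Z = Rational(48499392087, 227686) (Z = Add(Rational(-2773, 227686), 213010) = Rational(48499392087, 227686) ≈ 2.1301e+5)
R = 574325 (R = Add(499473, 74852) = 574325)
Pow(Add(Z, R), -1) = Pow(Add(Rational(48499392087, 227686), 574325), -1) = Pow(Rational(179265154037, 227686), -1) = Rational(227686, 179265154037)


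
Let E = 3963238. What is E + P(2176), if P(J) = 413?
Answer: 3963651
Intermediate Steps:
E + P(2176) = 3963238 + 413 = 3963651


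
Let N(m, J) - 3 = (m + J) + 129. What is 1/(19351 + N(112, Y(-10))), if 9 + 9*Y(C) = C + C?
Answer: 9/176326 ≈ 5.1042e-5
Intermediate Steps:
Y(C) = -1 + 2*C/9 (Y(C) = -1 + (C + C)/9 = -1 + (2*C)/9 = -1 + 2*C/9)
N(m, J) = 132 + J + m (N(m, J) = 3 + ((m + J) + 129) = 3 + ((J + m) + 129) = 3 + (129 + J + m) = 132 + J + m)
1/(19351 + N(112, Y(-10))) = 1/(19351 + (132 + (-1 + (2/9)*(-10)) + 112)) = 1/(19351 + (132 + (-1 - 20/9) + 112)) = 1/(19351 + (132 - 29/9 + 112)) = 1/(19351 + 2167/9) = 1/(176326/9) = 9/176326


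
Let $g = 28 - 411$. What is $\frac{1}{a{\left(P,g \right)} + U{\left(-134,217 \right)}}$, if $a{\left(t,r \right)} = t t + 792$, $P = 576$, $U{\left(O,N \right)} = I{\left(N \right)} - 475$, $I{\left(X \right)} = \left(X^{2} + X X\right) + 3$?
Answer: $\frac{1}{426274} \approx 2.3459 \cdot 10^{-6}$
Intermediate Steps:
$I{\left(X \right)} = 3 + 2 X^{2}$ ($I{\left(X \right)} = \left(X^{2} + X^{2}\right) + 3 = 2 X^{2} + 3 = 3 + 2 X^{2}$)
$U{\left(O,N \right)} = -472 + 2 N^{2}$ ($U{\left(O,N \right)} = \left(3 + 2 N^{2}\right) - 475 = -472 + 2 N^{2}$)
$g = -383$ ($g = 28 - 411 = -383$)
$a{\left(t,r \right)} = 792 + t^{2}$ ($a{\left(t,r \right)} = t^{2} + 792 = 792 + t^{2}$)
$\frac{1}{a{\left(P,g \right)} + U{\left(-134,217 \right)}} = \frac{1}{\left(792 + 576^{2}\right) - \left(472 - 2 \cdot 217^{2}\right)} = \frac{1}{\left(792 + 331776\right) + \left(-472 + 2 \cdot 47089\right)} = \frac{1}{332568 + \left(-472 + 94178\right)} = \frac{1}{332568 + 93706} = \frac{1}{426274}$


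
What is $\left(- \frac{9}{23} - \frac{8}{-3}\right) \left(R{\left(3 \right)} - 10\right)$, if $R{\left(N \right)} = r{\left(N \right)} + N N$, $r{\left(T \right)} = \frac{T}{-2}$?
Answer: $- \frac{785}{138} \approx -5.6884$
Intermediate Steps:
$r{\left(T \right)} = - \frac{T}{2}$ ($r{\left(T \right)} = T \left(- \frac{1}{2}\right) = - \frac{T}{2}$)
$R{\left(N \right)} = N^{2} - \frac{N}{2}$ ($R{\left(N \right)} = - \frac{N}{2} + N N = - \frac{N}{2} + N^{2} = N^{2} - \frac{N}{2}$)
$\left(- \frac{9}{23} - \frac{8}{-3}\right) \left(R{\left(3 \right)} - 10\right) = \left(- \frac{9}{23} - \frac{8}{-3}\right) \left(3 \left(- \frac{1}{2} + 3\right) - 10\right) = \left(\left(-9\right) \frac{1}{23} - - \frac{8}{3}\right) \left(3 \cdot \frac{5}{2} - 10\right) = \left(- \frac{9}{23} + \frac{8}{3}\right) \left(\frac{15}{2} - 10\right) = \frac{157}{69} \left(- \frac{5}{2}\right) = - \frac{785}{138}$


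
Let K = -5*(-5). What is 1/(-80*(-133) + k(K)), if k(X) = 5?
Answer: 1/10645 ≈ 9.3941e-5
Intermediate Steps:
K = 25
1/(-80*(-133) + k(K)) = 1/(-80*(-133) + 5) = 1/(10640 + 5) = 1/10645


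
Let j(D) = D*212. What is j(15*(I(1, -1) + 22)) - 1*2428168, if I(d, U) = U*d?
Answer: -2361388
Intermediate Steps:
j(D) = 212*D
j(15*(I(1, -1) + 22)) - 1*2428168 = 212*(15*(-1*1 + 22)) - 1*2428168 = 212*(15*(-1 + 22)) - 2428168 = 212*(15*21) - 2428168 = 212*315 - 2428168 = 66780 - 2428168 = -2361388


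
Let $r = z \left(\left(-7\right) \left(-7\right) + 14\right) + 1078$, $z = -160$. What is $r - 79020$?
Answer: $-88022$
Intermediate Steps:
$r = -9002$ ($r = - 160 \left(\left(-7\right) \left(-7\right) + 14\right) + 1078 = - 160 \left(49 + 14\right) + 1078 = \left(-160\right) 63 + 1078 = -10080 + 1078 = -9002$)
$r - 79020 = -9002 - 79020 = -88022$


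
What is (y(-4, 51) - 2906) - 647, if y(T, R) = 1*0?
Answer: -3553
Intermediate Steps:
y(T, R) = 0
(y(-4, 51) - 2906) - 647 = (0 - 2906) - 647 = -2906 - 647 = -3553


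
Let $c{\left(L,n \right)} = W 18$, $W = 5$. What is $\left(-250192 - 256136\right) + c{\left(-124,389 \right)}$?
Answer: $-506238$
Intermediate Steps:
$c{\left(L,n \right)} = 90$ ($c{\left(L,n \right)} = 5 \cdot 18 = 90$)
$\left(-250192 - 256136\right) + c{\left(-124,389 \right)} = \left(-250192 - 256136\right) + 90 = -506328 + 90 = -506238$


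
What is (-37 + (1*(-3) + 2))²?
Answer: 1444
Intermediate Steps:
(-37 + (1*(-3) + 2))² = (-37 + (-3 + 2))² = (-37 - 1)² = (-38)² = 1444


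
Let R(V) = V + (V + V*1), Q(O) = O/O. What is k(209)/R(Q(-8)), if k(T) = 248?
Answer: 248/3 ≈ 82.667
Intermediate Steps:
Q(O) = 1
R(V) = 3*V (R(V) = V + (V + V) = V + 2*V = 3*V)
k(209)/R(Q(-8)) = 248/((3*1)) = 248/3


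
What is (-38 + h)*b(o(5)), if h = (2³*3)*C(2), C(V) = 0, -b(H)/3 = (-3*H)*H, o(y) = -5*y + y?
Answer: -136800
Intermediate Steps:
o(y) = -4*y
b(H) = 9*H² (b(H) = -3*(-3*H)*H = -(-9)*H² = 9*H²)
h = 0 (h = (2³*3)*0 = (8*3)*0 = 24*0 = 0)
(-38 + h)*b(o(5)) = (-38 + 0)*(9*(-4*5)²) = -342*(-20)² = -342*400 = -38*3600 = -136800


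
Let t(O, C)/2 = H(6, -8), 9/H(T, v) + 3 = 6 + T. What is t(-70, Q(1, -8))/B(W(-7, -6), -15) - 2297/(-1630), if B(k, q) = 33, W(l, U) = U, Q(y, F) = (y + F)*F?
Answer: 79061/53790 ≈ 1.4698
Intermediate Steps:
H(T, v) = 9/(3 + T) (H(T, v) = 9/(-3 + (6 + T)) = 9/(3 + T))
Q(y, F) = F*(F + y) (Q(y, F) = (F + y)*F = F*(F + y))
t(O, C) = 2 (t(O, C) = 2*(9/(3 + 6)) = 2*(9/9) = 2*(9*(⅑)) = 2*1 = 2)
t(-70, Q(1, -8))/B(W(-7, -6), -15) - 2297/(-1630) = 2/33 - 2297/(-1630) = 2*(1/33) - 2297*(-1/1630) = 2/33 + 2297/1630 = 79061/53790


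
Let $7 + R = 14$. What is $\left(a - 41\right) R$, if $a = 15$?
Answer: $-182$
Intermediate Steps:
$R = 7$ ($R = -7 + 14 = 7$)
$\left(a - 41\right) R = \left(15 - 41\right) 7 = \left(-26\right) 7 = -182$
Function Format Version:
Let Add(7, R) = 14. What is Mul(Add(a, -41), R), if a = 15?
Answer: -182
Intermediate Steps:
R = 7 (R = Add(-7, 14) = 7)
Mul(Add(a, -41), R) = Mul(Add(15, -41), 7) = Mul(-26, 7) = -182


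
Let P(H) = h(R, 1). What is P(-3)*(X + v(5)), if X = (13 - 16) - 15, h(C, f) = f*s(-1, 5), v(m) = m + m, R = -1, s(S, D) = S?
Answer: 8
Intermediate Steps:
v(m) = 2*m
h(C, f) = -f (h(C, f) = f*(-1) = -f)
P(H) = -1 (P(H) = -1*1 = -1)
X = -18 (X = -3 - 15 = -18)
P(-3)*(X + v(5)) = -(-18 + 2*5) = -(-18 + 10) = -1*(-8) = 8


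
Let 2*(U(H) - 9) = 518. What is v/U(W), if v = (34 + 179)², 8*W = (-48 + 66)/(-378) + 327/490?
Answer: 45369/268 ≈ 169.29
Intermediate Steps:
W = 911/11760 (W = ((-48 + 66)/(-378) + 327/490)/8 = (18*(-1/378) + 327*(1/490))/8 = (-1/21 + 327/490)/8 = (⅛)*(911/1470) = 911/11760 ≈ 0.077466)
U(H) = 268 (U(H) = 9 + (½)*518 = 9 + 259 = 268)
v = 45369 (v = 213² = 45369)
v/U(W) = 45369/268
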